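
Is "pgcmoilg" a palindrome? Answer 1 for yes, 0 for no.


Input: pgcmoilg
Reversed: gliomcgp
  Compare pos 0 ('p') with pos 7 ('g'): MISMATCH
  Compare pos 1 ('g') with pos 6 ('l'): MISMATCH
  Compare pos 2 ('c') with pos 5 ('i'): MISMATCH
  Compare pos 3 ('m') with pos 4 ('o'): MISMATCH
Result: not a palindrome

0


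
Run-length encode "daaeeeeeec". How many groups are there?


Input: daaeeeeeec
Scanning for consecutive runs:
  Group 1: 'd' x 1 (positions 0-0)
  Group 2: 'a' x 2 (positions 1-2)
  Group 3: 'e' x 6 (positions 3-8)
  Group 4: 'c' x 1 (positions 9-9)
Total groups: 4

4


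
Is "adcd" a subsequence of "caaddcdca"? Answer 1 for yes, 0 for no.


Check if "adcd" is a subsequence of "caaddcdca"
Greedy scan:
  Position 0 ('c'): no match needed
  Position 1 ('a'): matches sub[0] = 'a'
  Position 2 ('a'): no match needed
  Position 3 ('d'): matches sub[1] = 'd'
  Position 4 ('d'): no match needed
  Position 5 ('c'): matches sub[2] = 'c'
  Position 6 ('d'): matches sub[3] = 'd'
  Position 7 ('c'): no match needed
  Position 8 ('a'): no match needed
All 4 characters matched => is a subsequence

1


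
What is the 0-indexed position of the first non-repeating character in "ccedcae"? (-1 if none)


Input: ccedcae
Character frequencies:
  'a': 1
  'c': 3
  'd': 1
  'e': 2
Scanning left to right for freq == 1:
  Position 0 ('c'): freq=3, skip
  Position 1 ('c'): freq=3, skip
  Position 2 ('e'): freq=2, skip
  Position 3 ('d'): unique! => answer = 3

3


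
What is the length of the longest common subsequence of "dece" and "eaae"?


LCS of "dece" and "eaae"
DP table:
           e    a    a    e
      0    0    0    0    0
  d   0    0    0    0    0
  e   0    1    1    1    1
  c   0    1    1    1    1
  e   0    1    1    1    2
LCS length = dp[4][4] = 2

2


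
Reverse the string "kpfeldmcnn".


Input: kpfeldmcnn
Reading characters right to left:
  Position 9: 'n'
  Position 8: 'n'
  Position 7: 'c'
  Position 6: 'm'
  Position 5: 'd'
  Position 4: 'l'
  Position 3: 'e'
  Position 2: 'f'
  Position 1: 'p'
  Position 0: 'k'
Reversed: nncmdlefpk

nncmdlefpk


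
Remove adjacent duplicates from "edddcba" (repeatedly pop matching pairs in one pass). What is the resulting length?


Input: edddcba
Stack-based adjacent duplicate removal:
  Read 'e': push. Stack: e
  Read 'd': push. Stack: ed
  Read 'd': matches stack top 'd' => pop. Stack: e
  Read 'd': push. Stack: ed
  Read 'c': push. Stack: edc
  Read 'b': push. Stack: edcb
  Read 'a': push. Stack: edcba
Final stack: "edcba" (length 5)

5


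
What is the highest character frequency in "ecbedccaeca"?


Input: ecbedccaeca
Character counts:
  'a': 2
  'b': 1
  'c': 4
  'd': 1
  'e': 3
Maximum frequency: 4

4


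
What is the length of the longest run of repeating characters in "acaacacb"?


Input: "acaacacb"
Scanning for longest run:
  Position 1 ('c'): new char, reset run to 1
  Position 2 ('a'): new char, reset run to 1
  Position 3 ('a'): continues run of 'a', length=2
  Position 4 ('c'): new char, reset run to 1
  Position 5 ('a'): new char, reset run to 1
  Position 6 ('c'): new char, reset run to 1
  Position 7 ('b'): new char, reset run to 1
Longest run: 'a' with length 2

2


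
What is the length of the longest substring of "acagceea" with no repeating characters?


Input: "acagceea"
Sliding window (track last position of each char):
  Position 0 ('a'): window [0,0] length 1 -- new best
  Position 1 ('c'): window [0,1] length 2 -- new best
  Position 2 ('a'): repeat (last at 0), move window start to 1
  Position 2 ('a'): window [1,2] length 2
  Position 3 ('g'): window [1,3] length 3 -- new best
  Position 4 ('c'): repeat (last at 1), move window start to 2
  Position 4 ('c'): window [2,4] length 3
  Position 5 ('e'): window [2,5] length 4 -- new best
  Position 6 ('e'): repeat (last at 5), move window start to 6
  Position 6 ('e'): window [6,6] length 1
  Position 7 ('a'): window [6,7] length 2
Longest substring with no repeats: "agce" with length 4

4


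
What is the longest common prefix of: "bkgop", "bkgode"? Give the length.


Words: bkgop, bkgode
  Position 0: all 'b' => match
  Position 1: all 'k' => match
  Position 2: all 'g' => match
  Position 3: all 'o' => match
  Position 4: ('p', 'd') => mismatch, stop
LCP = "bkgo" (length 4)

4


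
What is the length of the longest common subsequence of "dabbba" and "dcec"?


LCS of "dabbba" and "dcec"
DP table:
           d    c    e    c
      0    0    0    0    0
  d   0    1    1    1    1
  a   0    1    1    1    1
  b   0    1    1    1    1
  b   0    1    1    1    1
  b   0    1    1    1    1
  a   0    1    1    1    1
LCS length = dp[6][4] = 1

1


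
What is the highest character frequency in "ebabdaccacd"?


Input: ebabdaccacd
Character counts:
  'a': 3
  'b': 2
  'c': 3
  'd': 2
  'e': 1
Maximum frequency: 3

3


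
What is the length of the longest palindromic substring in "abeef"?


Input: "abeef"
Checking substrings for palindromes:
  [2:4] "ee" (len 2) => palindrome
Longest palindromic substring: "ee" with length 2

2


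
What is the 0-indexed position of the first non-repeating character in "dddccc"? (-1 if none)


Input: dddccc
Character frequencies:
  'c': 3
  'd': 3
Scanning left to right for freq == 1:
  Position 0 ('d'): freq=3, skip
  Position 1 ('d'): freq=3, skip
  Position 2 ('d'): freq=3, skip
  Position 3 ('c'): freq=3, skip
  Position 4 ('c'): freq=3, skip
  Position 5 ('c'): freq=3, skip
  No unique character found => answer = -1

-1


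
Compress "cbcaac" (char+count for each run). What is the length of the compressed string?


Input: cbcaac
Runs:
  'c' x 1 => "c1"
  'b' x 1 => "b1"
  'c' x 1 => "c1"
  'a' x 2 => "a2"
  'c' x 1 => "c1"
Compressed: "c1b1c1a2c1"
Compressed length: 10

10


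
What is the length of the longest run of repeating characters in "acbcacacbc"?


Input: "acbcacacbc"
Scanning for longest run:
  Position 1 ('c'): new char, reset run to 1
  Position 2 ('b'): new char, reset run to 1
  Position 3 ('c'): new char, reset run to 1
  Position 4 ('a'): new char, reset run to 1
  Position 5 ('c'): new char, reset run to 1
  Position 6 ('a'): new char, reset run to 1
  Position 7 ('c'): new char, reset run to 1
  Position 8 ('b'): new char, reset run to 1
  Position 9 ('c'): new char, reset run to 1
Longest run: 'a' with length 1

1


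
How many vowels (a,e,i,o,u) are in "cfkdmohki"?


Input: cfkdmohki
Checking each character:
  'c' at position 0: consonant
  'f' at position 1: consonant
  'k' at position 2: consonant
  'd' at position 3: consonant
  'm' at position 4: consonant
  'o' at position 5: vowel (running total: 1)
  'h' at position 6: consonant
  'k' at position 7: consonant
  'i' at position 8: vowel (running total: 2)
Total vowels: 2

2


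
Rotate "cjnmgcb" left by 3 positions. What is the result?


Input: "cjnmgcb", rotate left by 3
First 3 characters: "cjn"
Remaining characters: "mgcb"
Concatenate remaining + first: "mgcb" + "cjn" = "mgcbcjn"

mgcbcjn


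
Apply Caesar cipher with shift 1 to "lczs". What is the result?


Caesar cipher: shift "lczs" by 1
  'l' (pos 11) + 1 = pos 12 = 'm'
  'c' (pos 2) + 1 = pos 3 = 'd'
  'z' (pos 25) + 1 = pos 0 = 'a'
  's' (pos 18) + 1 = pos 19 = 't'
Result: mdat

mdat


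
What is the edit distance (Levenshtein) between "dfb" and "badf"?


Computing edit distance: "dfb" -> "badf"
DP table:
           b    a    d    f
      0    1    2    3    4
  d   1    1    2    2    3
  f   2    2    2    3    2
  b   3    2    3    3    3
Edit distance = dp[3][4] = 3

3


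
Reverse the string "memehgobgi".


Input: memehgobgi
Reading characters right to left:
  Position 9: 'i'
  Position 8: 'g'
  Position 7: 'b'
  Position 6: 'o'
  Position 5: 'g'
  Position 4: 'h'
  Position 3: 'e'
  Position 2: 'm'
  Position 1: 'e'
  Position 0: 'm'
Reversed: igboghemem

igboghemem


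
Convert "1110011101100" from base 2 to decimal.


Input: "1110011101100" in base 2
Positional expansion:
  Digit '1' (value 1) x 2^12 = 4096
  Digit '1' (value 1) x 2^11 = 2048
  Digit '1' (value 1) x 2^10 = 1024
  Digit '0' (value 0) x 2^9 = 0
  Digit '0' (value 0) x 2^8 = 0
  Digit '1' (value 1) x 2^7 = 128
  Digit '1' (value 1) x 2^6 = 64
  Digit '1' (value 1) x 2^5 = 32
  Digit '0' (value 0) x 2^4 = 0
  Digit '1' (value 1) x 2^3 = 8
  Digit '1' (value 1) x 2^2 = 4
  Digit '0' (value 0) x 2^1 = 0
  Digit '0' (value 0) x 2^0 = 0
Sum = 7404

7404


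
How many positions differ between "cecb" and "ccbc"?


Comparing "cecb" and "ccbc" position by position:
  Position 0: 'c' vs 'c' => same
  Position 1: 'e' vs 'c' => DIFFER
  Position 2: 'c' vs 'b' => DIFFER
  Position 3: 'b' vs 'c' => DIFFER
Positions that differ: 3

3


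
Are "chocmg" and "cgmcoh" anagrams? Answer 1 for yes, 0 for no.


Strings: "chocmg", "cgmcoh"
Sorted first:  ccghmo
Sorted second: ccghmo
Sorted forms match => anagrams

1


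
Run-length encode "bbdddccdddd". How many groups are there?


Input: bbdddccdddd
Scanning for consecutive runs:
  Group 1: 'b' x 2 (positions 0-1)
  Group 2: 'd' x 3 (positions 2-4)
  Group 3: 'c' x 2 (positions 5-6)
  Group 4: 'd' x 4 (positions 7-10)
Total groups: 4

4


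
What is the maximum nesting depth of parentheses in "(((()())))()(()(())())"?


Input: "(((()())))()(()(())())"
Tracking depth:
  Position 0 '(': depth becomes 1
  Position 1 '(': depth becomes 2
  Position 2 '(': depth becomes 3
  Position 3 '(': depth becomes 4
  Position 4 ')': depth becomes 3
  Position 5 '(': depth becomes 4
  Position 6 ')': depth becomes 3
  Position 7 ')': depth becomes 2
  Position 8 ')': depth becomes 1
  Position 9 ')': depth becomes 0
  Position 10 '(': depth becomes 1
  Position 11 ')': depth becomes 0
  Position 12 '(': depth becomes 1
  Position 13 '(': depth becomes 2
  Position 14 ')': depth becomes 1
  Position 15 '(': depth becomes 2
  Position 16 '(': depth becomes 3
  Position 17 ')': depth becomes 2
  Position 18 ')': depth becomes 1
  Position 19 '(': depth becomes 2
  Position 20 ')': depth becomes 1
  Position 21 ')': depth becomes 0
Maximum depth reached: 4

4


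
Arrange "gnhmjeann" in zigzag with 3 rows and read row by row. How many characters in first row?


Zigzag "gnhmjeann" into 3 rows:
Placing characters:
  'g' => row 0
  'n' => row 1
  'h' => row 2
  'm' => row 1
  'j' => row 0
  'e' => row 1
  'a' => row 2
  'n' => row 1
  'n' => row 0
Rows:
  Row 0: "gjn"
  Row 1: "nmen"
  Row 2: "ha"
First row length: 3

3


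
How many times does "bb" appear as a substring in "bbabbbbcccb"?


Searching for "bb" in "bbabbbbcccb"
Scanning each position:
  Position 0: "bb" => MATCH
  Position 1: "ba" => no
  Position 2: "ab" => no
  Position 3: "bb" => MATCH
  Position 4: "bb" => MATCH
  Position 5: "bb" => MATCH
  Position 6: "bc" => no
  Position 7: "cc" => no
  Position 8: "cc" => no
  Position 9: "cb" => no
Total occurrences: 4

4


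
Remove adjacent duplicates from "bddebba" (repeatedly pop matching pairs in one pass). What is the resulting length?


Input: bddebba
Stack-based adjacent duplicate removal:
  Read 'b': push. Stack: b
  Read 'd': push. Stack: bd
  Read 'd': matches stack top 'd' => pop. Stack: b
  Read 'e': push. Stack: be
  Read 'b': push. Stack: beb
  Read 'b': matches stack top 'b' => pop. Stack: be
  Read 'a': push. Stack: bea
Final stack: "bea" (length 3)

3


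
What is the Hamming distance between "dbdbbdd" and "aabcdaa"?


Comparing "dbdbbdd" and "aabcdaa" position by position:
  Position 0: 'd' vs 'a' => differ
  Position 1: 'b' vs 'a' => differ
  Position 2: 'd' vs 'b' => differ
  Position 3: 'b' vs 'c' => differ
  Position 4: 'b' vs 'd' => differ
  Position 5: 'd' vs 'a' => differ
  Position 6: 'd' vs 'a' => differ
Total differences (Hamming distance): 7

7


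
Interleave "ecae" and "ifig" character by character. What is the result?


Interleaving "ecae" and "ifig":
  Position 0: 'e' from first, 'i' from second => "ei"
  Position 1: 'c' from first, 'f' from second => "cf"
  Position 2: 'a' from first, 'i' from second => "ai"
  Position 3: 'e' from first, 'g' from second => "eg"
Result: eicfaieg

eicfaieg


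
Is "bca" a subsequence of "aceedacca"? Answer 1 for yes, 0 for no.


Check if "bca" is a subsequence of "aceedacca"
Greedy scan:
  Position 0 ('a'): no match needed
  Position 1 ('c'): no match needed
  Position 2 ('e'): no match needed
  Position 3 ('e'): no match needed
  Position 4 ('d'): no match needed
  Position 5 ('a'): no match needed
  Position 6 ('c'): no match needed
  Position 7 ('c'): no match needed
  Position 8 ('a'): no match needed
Only matched 0/3 characters => not a subsequence

0


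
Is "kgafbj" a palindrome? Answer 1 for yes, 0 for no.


Input: kgafbj
Reversed: jbfagk
  Compare pos 0 ('k') with pos 5 ('j'): MISMATCH
  Compare pos 1 ('g') with pos 4 ('b'): MISMATCH
  Compare pos 2 ('a') with pos 3 ('f'): MISMATCH
Result: not a palindrome

0


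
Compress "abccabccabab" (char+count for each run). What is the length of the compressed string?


Input: abccabccabab
Runs:
  'a' x 1 => "a1"
  'b' x 1 => "b1"
  'c' x 2 => "c2"
  'a' x 1 => "a1"
  'b' x 1 => "b1"
  'c' x 2 => "c2"
  'a' x 1 => "a1"
  'b' x 1 => "b1"
  'a' x 1 => "a1"
  'b' x 1 => "b1"
Compressed: "a1b1c2a1b1c2a1b1a1b1"
Compressed length: 20

20


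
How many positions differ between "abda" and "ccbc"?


Comparing "abda" and "ccbc" position by position:
  Position 0: 'a' vs 'c' => DIFFER
  Position 1: 'b' vs 'c' => DIFFER
  Position 2: 'd' vs 'b' => DIFFER
  Position 3: 'a' vs 'c' => DIFFER
Positions that differ: 4

4


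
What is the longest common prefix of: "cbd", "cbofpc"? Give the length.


Words: cbd, cbofpc
  Position 0: all 'c' => match
  Position 1: all 'b' => match
  Position 2: ('d', 'o') => mismatch, stop
LCP = "cb" (length 2)

2


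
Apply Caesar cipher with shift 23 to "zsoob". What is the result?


Caesar cipher: shift "zsoob" by 23
  'z' (pos 25) + 23 = pos 22 = 'w'
  's' (pos 18) + 23 = pos 15 = 'p'
  'o' (pos 14) + 23 = pos 11 = 'l'
  'o' (pos 14) + 23 = pos 11 = 'l'
  'b' (pos 1) + 23 = pos 24 = 'y'
Result: wplly

wplly


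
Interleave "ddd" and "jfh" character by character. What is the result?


Interleaving "ddd" and "jfh":
  Position 0: 'd' from first, 'j' from second => "dj"
  Position 1: 'd' from first, 'f' from second => "df"
  Position 2: 'd' from first, 'h' from second => "dh"
Result: djdfdh

djdfdh


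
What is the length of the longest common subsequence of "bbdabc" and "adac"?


LCS of "bbdabc" and "adac"
DP table:
           a    d    a    c
      0    0    0    0    0
  b   0    0    0    0    0
  b   0    0    0    0    0
  d   0    0    1    1    1
  a   0    1    1    2    2
  b   0    1    1    2    2
  c   0    1    1    2    3
LCS length = dp[6][4] = 3

3


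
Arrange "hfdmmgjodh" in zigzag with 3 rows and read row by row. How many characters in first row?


Zigzag "hfdmmgjodh" into 3 rows:
Placing characters:
  'h' => row 0
  'f' => row 1
  'd' => row 2
  'm' => row 1
  'm' => row 0
  'g' => row 1
  'j' => row 2
  'o' => row 1
  'd' => row 0
  'h' => row 1
Rows:
  Row 0: "hmd"
  Row 1: "fmgoh"
  Row 2: "dj"
First row length: 3

3


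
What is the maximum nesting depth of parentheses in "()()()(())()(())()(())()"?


Input: "()()()(())()(())()(())()"
Tracking depth:
  Position 0 '(': depth becomes 1
  Position 1 ')': depth becomes 0
  Position 2 '(': depth becomes 1
  Position 3 ')': depth becomes 0
  Position 4 '(': depth becomes 1
  Position 5 ')': depth becomes 0
  Position 6 '(': depth becomes 1
  Position 7 '(': depth becomes 2
  Position 8 ')': depth becomes 1
  Position 9 ')': depth becomes 0
  Position 10 '(': depth becomes 1
  Position 11 ')': depth becomes 0
  Position 12 '(': depth becomes 1
  Position 13 '(': depth becomes 2
  Position 14 ')': depth becomes 1
  Position 15 ')': depth becomes 0
  Position 16 '(': depth becomes 1
  Position 17 ')': depth becomes 0
  Position 18 '(': depth becomes 1
  Position 19 '(': depth becomes 2
  Position 20 ')': depth becomes 1
  Position 21 ')': depth becomes 0
  Position 22 '(': depth becomes 1
  Position 23 ')': depth becomes 0
Maximum depth reached: 2

2


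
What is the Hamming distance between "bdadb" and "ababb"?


Comparing "bdadb" and "ababb" position by position:
  Position 0: 'b' vs 'a' => differ
  Position 1: 'd' vs 'b' => differ
  Position 2: 'a' vs 'a' => same
  Position 3: 'd' vs 'b' => differ
  Position 4: 'b' vs 'b' => same
Total differences (Hamming distance): 3

3


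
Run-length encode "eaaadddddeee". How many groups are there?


Input: eaaadddddeee
Scanning for consecutive runs:
  Group 1: 'e' x 1 (positions 0-0)
  Group 2: 'a' x 3 (positions 1-3)
  Group 3: 'd' x 5 (positions 4-8)
  Group 4: 'e' x 3 (positions 9-11)
Total groups: 4

4


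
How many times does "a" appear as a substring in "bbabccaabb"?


Searching for "a" in "bbabccaabb"
Scanning each position:
  Position 0: "b" => no
  Position 1: "b" => no
  Position 2: "a" => MATCH
  Position 3: "b" => no
  Position 4: "c" => no
  Position 5: "c" => no
  Position 6: "a" => MATCH
  Position 7: "a" => MATCH
  Position 8: "b" => no
  Position 9: "b" => no
Total occurrences: 3

3


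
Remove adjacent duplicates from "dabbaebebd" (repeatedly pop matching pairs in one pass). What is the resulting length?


Input: dabbaebebd
Stack-based adjacent duplicate removal:
  Read 'd': push. Stack: d
  Read 'a': push. Stack: da
  Read 'b': push. Stack: dab
  Read 'b': matches stack top 'b' => pop. Stack: da
  Read 'a': matches stack top 'a' => pop. Stack: d
  Read 'e': push. Stack: de
  Read 'b': push. Stack: deb
  Read 'e': push. Stack: debe
  Read 'b': push. Stack: debeb
  Read 'd': push. Stack: debebd
Final stack: "debebd" (length 6)

6


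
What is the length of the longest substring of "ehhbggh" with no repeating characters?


Input: "ehhbggh"
Sliding window (track last position of each char):
  Position 0 ('e'): window [0,0] length 1 -- new best
  Position 1 ('h'): window [0,1] length 2 -- new best
  Position 2 ('h'): repeat (last at 1), move window start to 2
  Position 2 ('h'): window [2,2] length 1
  Position 3 ('b'): window [2,3] length 2
  Position 4 ('g'): window [2,4] length 3 -- new best
  Position 5 ('g'): repeat (last at 4), move window start to 5
  Position 5 ('g'): window [5,5] length 1
  Position 6 ('h'): window [5,6] length 2
Longest substring with no repeats: "hbg" with length 3

3


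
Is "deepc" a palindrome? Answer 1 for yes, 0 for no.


Input: deepc
Reversed: cpeed
  Compare pos 0 ('d') with pos 4 ('c'): MISMATCH
  Compare pos 1 ('e') with pos 3 ('p'): MISMATCH
Result: not a palindrome

0


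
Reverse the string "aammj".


Input: aammj
Reading characters right to left:
  Position 4: 'j'
  Position 3: 'm'
  Position 2: 'm'
  Position 1: 'a'
  Position 0: 'a'
Reversed: jmmaa

jmmaa


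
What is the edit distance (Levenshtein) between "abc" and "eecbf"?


Computing edit distance: "abc" -> "eecbf"
DP table:
           e    e    c    b    f
      0    1    2    3    4    5
  a   1    1    2    3    4    5
  b   2    2    2    3    3    4
  c   3    3    3    2    3    4
Edit distance = dp[3][5] = 4

4


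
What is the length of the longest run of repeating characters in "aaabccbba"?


Input: "aaabccbba"
Scanning for longest run:
  Position 1 ('a'): continues run of 'a', length=2
  Position 2 ('a'): continues run of 'a', length=3
  Position 3 ('b'): new char, reset run to 1
  Position 4 ('c'): new char, reset run to 1
  Position 5 ('c'): continues run of 'c', length=2
  Position 6 ('b'): new char, reset run to 1
  Position 7 ('b'): continues run of 'b', length=2
  Position 8 ('a'): new char, reset run to 1
Longest run: 'a' with length 3

3


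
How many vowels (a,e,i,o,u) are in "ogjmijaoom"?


Input: ogjmijaoom
Checking each character:
  'o' at position 0: vowel (running total: 1)
  'g' at position 1: consonant
  'j' at position 2: consonant
  'm' at position 3: consonant
  'i' at position 4: vowel (running total: 2)
  'j' at position 5: consonant
  'a' at position 6: vowel (running total: 3)
  'o' at position 7: vowel (running total: 4)
  'o' at position 8: vowel (running total: 5)
  'm' at position 9: consonant
Total vowels: 5

5


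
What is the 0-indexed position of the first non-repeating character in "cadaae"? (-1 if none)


Input: cadaae
Character frequencies:
  'a': 3
  'c': 1
  'd': 1
  'e': 1
Scanning left to right for freq == 1:
  Position 0 ('c'): unique! => answer = 0

0


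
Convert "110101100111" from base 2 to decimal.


Input: "110101100111" in base 2
Positional expansion:
  Digit '1' (value 1) x 2^11 = 2048
  Digit '1' (value 1) x 2^10 = 1024
  Digit '0' (value 0) x 2^9 = 0
  Digit '1' (value 1) x 2^8 = 256
  Digit '0' (value 0) x 2^7 = 0
  Digit '1' (value 1) x 2^6 = 64
  Digit '1' (value 1) x 2^5 = 32
  Digit '0' (value 0) x 2^4 = 0
  Digit '0' (value 0) x 2^3 = 0
  Digit '1' (value 1) x 2^2 = 4
  Digit '1' (value 1) x 2^1 = 2
  Digit '1' (value 1) x 2^0 = 1
Sum = 3431

3431


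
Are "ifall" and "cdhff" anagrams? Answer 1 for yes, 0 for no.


Strings: "ifall", "cdhff"
Sorted first:  afill
Sorted second: cdffh
Differ at position 0: 'a' vs 'c' => not anagrams

0


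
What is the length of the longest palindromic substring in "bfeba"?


Input: "bfeba"
Checking substrings for palindromes:
  No multi-char palindromic substrings found
Longest palindromic substring: "b" with length 1

1


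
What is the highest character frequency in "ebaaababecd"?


Input: ebaaababecd
Character counts:
  'a': 4
  'b': 3
  'c': 1
  'd': 1
  'e': 2
Maximum frequency: 4

4


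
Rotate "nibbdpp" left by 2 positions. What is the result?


Input: "nibbdpp", rotate left by 2
First 2 characters: "ni"
Remaining characters: "bbdpp"
Concatenate remaining + first: "bbdpp" + "ni" = "bbdppni"

bbdppni


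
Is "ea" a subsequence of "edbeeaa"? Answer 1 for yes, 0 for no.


Check if "ea" is a subsequence of "edbeeaa"
Greedy scan:
  Position 0 ('e'): matches sub[0] = 'e'
  Position 1 ('d'): no match needed
  Position 2 ('b'): no match needed
  Position 3 ('e'): no match needed
  Position 4 ('e'): no match needed
  Position 5 ('a'): matches sub[1] = 'a'
  Position 6 ('a'): no match needed
All 2 characters matched => is a subsequence

1


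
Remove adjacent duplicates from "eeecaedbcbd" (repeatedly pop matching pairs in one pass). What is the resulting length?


Input: eeecaedbcbd
Stack-based adjacent duplicate removal:
  Read 'e': push. Stack: e
  Read 'e': matches stack top 'e' => pop. Stack: (empty)
  Read 'e': push. Stack: e
  Read 'c': push. Stack: ec
  Read 'a': push. Stack: eca
  Read 'e': push. Stack: ecae
  Read 'd': push. Stack: ecaed
  Read 'b': push. Stack: ecaedb
  Read 'c': push. Stack: ecaedbc
  Read 'b': push. Stack: ecaedbcb
  Read 'd': push. Stack: ecaedbcbd
Final stack: "ecaedbcbd" (length 9)

9


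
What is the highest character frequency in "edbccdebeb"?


Input: edbccdebeb
Character counts:
  'b': 3
  'c': 2
  'd': 2
  'e': 3
Maximum frequency: 3

3


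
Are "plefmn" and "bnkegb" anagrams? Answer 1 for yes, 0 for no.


Strings: "plefmn", "bnkegb"
Sorted first:  eflmnp
Sorted second: bbegkn
Differ at position 0: 'e' vs 'b' => not anagrams

0


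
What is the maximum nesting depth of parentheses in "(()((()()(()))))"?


Input: "(()((()()(()))))"
Tracking depth:
  Position 0 '(': depth becomes 1
  Position 1 '(': depth becomes 2
  Position 2 ')': depth becomes 1
  Position 3 '(': depth becomes 2
  Position 4 '(': depth becomes 3
  Position 5 '(': depth becomes 4
  Position 6 ')': depth becomes 3
  Position 7 '(': depth becomes 4
  Position 8 ')': depth becomes 3
  Position 9 '(': depth becomes 4
  Position 10 '(': depth becomes 5
  Position 11 ')': depth becomes 4
  Position 12 ')': depth becomes 3
  Position 13 ')': depth becomes 2
  Position 14 ')': depth becomes 1
  Position 15 ')': depth becomes 0
Maximum depth reached: 5

5


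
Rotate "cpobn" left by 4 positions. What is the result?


Input: "cpobn", rotate left by 4
First 4 characters: "cpob"
Remaining characters: "n"
Concatenate remaining + first: "n" + "cpob" = "ncpob"

ncpob


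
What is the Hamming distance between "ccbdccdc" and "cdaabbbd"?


Comparing "ccbdccdc" and "cdaabbbd" position by position:
  Position 0: 'c' vs 'c' => same
  Position 1: 'c' vs 'd' => differ
  Position 2: 'b' vs 'a' => differ
  Position 3: 'd' vs 'a' => differ
  Position 4: 'c' vs 'b' => differ
  Position 5: 'c' vs 'b' => differ
  Position 6: 'd' vs 'b' => differ
  Position 7: 'c' vs 'd' => differ
Total differences (Hamming distance): 7

7


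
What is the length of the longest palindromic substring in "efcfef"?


Input: "efcfef"
Checking substrings for palindromes:
  [0:5] "efcfe" (len 5) => palindrome
  [1:4] "fcf" (len 3) => palindrome
  [3:6] "fef" (len 3) => palindrome
Longest palindromic substring: "efcfe" with length 5

5


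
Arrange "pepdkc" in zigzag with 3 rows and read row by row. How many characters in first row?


Zigzag "pepdkc" into 3 rows:
Placing characters:
  'p' => row 0
  'e' => row 1
  'p' => row 2
  'd' => row 1
  'k' => row 0
  'c' => row 1
Rows:
  Row 0: "pk"
  Row 1: "edc"
  Row 2: "p"
First row length: 2

2


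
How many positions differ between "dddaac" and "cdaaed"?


Comparing "dddaac" and "cdaaed" position by position:
  Position 0: 'd' vs 'c' => DIFFER
  Position 1: 'd' vs 'd' => same
  Position 2: 'd' vs 'a' => DIFFER
  Position 3: 'a' vs 'a' => same
  Position 4: 'a' vs 'e' => DIFFER
  Position 5: 'c' vs 'd' => DIFFER
Positions that differ: 4

4


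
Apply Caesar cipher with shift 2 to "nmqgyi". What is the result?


Caesar cipher: shift "nmqgyi" by 2
  'n' (pos 13) + 2 = pos 15 = 'p'
  'm' (pos 12) + 2 = pos 14 = 'o'
  'q' (pos 16) + 2 = pos 18 = 's'
  'g' (pos 6) + 2 = pos 8 = 'i'
  'y' (pos 24) + 2 = pos 0 = 'a'
  'i' (pos 8) + 2 = pos 10 = 'k'
Result: posiak

posiak


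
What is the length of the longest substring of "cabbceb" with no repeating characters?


Input: "cabbceb"
Sliding window (track last position of each char):
  Position 0 ('c'): window [0,0] length 1 -- new best
  Position 1 ('a'): window [0,1] length 2 -- new best
  Position 2 ('b'): window [0,2] length 3 -- new best
  Position 3 ('b'): repeat (last at 2), move window start to 3
  Position 3 ('b'): window [3,3] length 1
  Position 4 ('c'): window [3,4] length 2
  Position 5 ('e'): window [3,5] length 3
  Position 6 ('b'): repeat (last at 3), move window start to 4
  Position 6 ('b'): window [4,6] length 3
Longest substring with no repeats: "cab" with length 3

3


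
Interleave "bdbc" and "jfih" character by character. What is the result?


Interleaving "bdbc" and "jfih":
  Position 0: 'b' from first, 'j' from second => "bj"
  Position 1: 'd' from first, 'f' from second => "df"
  Position 2: 'b' from first, 'i' from second => "bi"
  Position 3: 'c' from first, 'h' from second => "ch"
Result: bjdfbich

bjdfbich


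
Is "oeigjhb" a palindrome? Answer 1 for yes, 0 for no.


Input: oeigjhb
Reversed: bhjgieo
  Compare pos 0 ('o') with pos 6 ('b'): MISMATCH
  Compare pos 1 ('e') with pos 5 ('h'): MISMATCH
  Compare pos 2 ('i') with pos 4 ('j'): MISMATCH
Result: not a palindrome

0


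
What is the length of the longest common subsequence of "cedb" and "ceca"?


LCS of "cedb" and "ceca"
DP table:
           c    e    c    a
      0    0    0    0    0
  c   0    1    1    1    1
  e   0    1    2    2    2
  d   0    1    2    2    2
  b   0    1    2    2    2
LCS length = dp[4][4] = 2

2


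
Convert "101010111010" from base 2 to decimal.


Input: "101010111010" in base 2
Positional expansion:
  Digit '1' (value 1) x 2^11 = 2048
  Digit '0' (value 0) x 2^10 = 0
  Digit '1' (value 1) x 2^9 = 512
  Digit '0' (value 0) x 2^8 = 0
  Digit '1' (value 1) x 2^7 = 128
  Digit '0' (value 0) x 2^6 = 0
  Digit '1' (value 1) x 2^5 = 32
  Digit '1' (value 1) x 2^4 = 16
  Digit '1' (value 1) x 2^3 = 8
  Digit '0' (value 0) x 2^2 = 0
  Digit '1' (value 1) x 2^1 = 2
  Digit '0' (value 0) x 2^0 = 0
Sum = 2746

2746


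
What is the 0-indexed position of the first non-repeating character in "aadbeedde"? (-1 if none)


Input: aadbeedde
Character frequencies:
  'a': 2
  'b': 1
  'd': 3
  'e': 3
Scanning left to right for freq == 1:
  Position 0 ('a'): freq=2, skip
  Position 1 ('a'): freq=2, skip
  Position 2 ('d'): freq=3, skip
  Position 3 ('b'): unique! => answer = 3

3


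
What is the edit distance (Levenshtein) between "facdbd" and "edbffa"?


Computing edit distance: "facdbd" -> "edbffa"
DP table:
           e    d    b    f    f    a
      0    1    2    3    4    5    6
  f   1    1    2    3    3    4    5
  a   2    2    2    3    4    4    4
  c   3    3    3    3    4    5    5
  d   4    4    3    4    4    5    6
  b   5    5    4    3    4    5    6
  d   6    6    5    4    4    5    6
Edit distance = dp[6][6] = 6

6


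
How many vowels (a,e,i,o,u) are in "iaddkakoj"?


Input: iaddkakoj
Checking each character:
  'i' at position 0: vowel (running total: 1)
  'a' at position 1: vowel (running total: 2)
  'd' at position 2: consonant
  'd' at position 3: consonant
  'k' at position 4: consonant
  'a' at position 5: vowel (running total: 3)
  'k' at position 6: consonant
  'o' at position 7: vowel (running total: 4)
  'j' at position 8: consonant
Total vowels: 4

4


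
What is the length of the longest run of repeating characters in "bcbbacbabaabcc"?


Input: "bcbbacbabaabcc"
Scanning for longest run:
  Position 1 ('c'): new char, reset run to 1
  Position 2 ('b'): new char, reset run to 1
  Position 3 ('b'): continues run of 'b', length=2
  Position 4 ('a'): new char, reset run to 1
  Position 5 ('c'): new char, reset run to 1
  Position 6 ('b'): new char, reset run to 1
  Position 7 ('a'): new char, reset run to 1
  Position 8 ('b'): new char, reset run to 1
  Position 9 ('a'): new char, reset run to 1
  Position 10 ('a'): continues run of 'a', length=2
  Position 11 ('b'): new char, reset run to 1
  Position 12 ('c'): new char, reset run to 1
  Position 13 ('c'): continues run of 'c', length=2
Longest run: 'b' with length 2

2


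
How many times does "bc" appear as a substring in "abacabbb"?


Searching for "bc" in "abacabbb"
Scanning each position:
  Position 0: "ab" => no
  Position 1: "ba" => no
  Position 2: "ac" => no
  Position 3: "ca" => no
  Position 4: "ab" => no
  Position 5: "bb" => no
  Position 6: "bb" => no
Total occurrences: 0

0


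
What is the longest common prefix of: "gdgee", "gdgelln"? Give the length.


Words: gdgee, gdgelln
  Position 0: all 'g' => match
  Position 1: all 'd' => match
  Position 2: all 'g' => match
  Position 3: all 'e' => match
  Position 4: ('e', 'l') => mismatch, stop
LCP = "gdge" (length 4)

4


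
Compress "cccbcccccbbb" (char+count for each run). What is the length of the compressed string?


Input: cccbcccccbbb
Runs:
  'c' x 3 => "c3"
  'b' x 1 => "b1"
  'c' x 5 => "c5"
  'b' x 3 => "b3"
Compressed: "c3b1c5b3"
Compressed length: 8

8


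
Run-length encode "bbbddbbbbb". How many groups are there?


Input: bbbddbbbbb
Scanning for consecutive runs:
  Group 1: 'b' x 3 (positions 0-2)
  Group 2: 'd' x 2 (positions 3-4)
  Group 3: 'b' x 5 (positions 5-9)
Total groups: 3

3


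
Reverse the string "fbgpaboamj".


Input: fbgpaboamj
Reading characters right to left:
  Position 9: 'j'
  Position 8: 'm'
  Position 7: 'a'
  Position 6: 'o'
  Position 5: 'b'
  Position 4: 'a'
  Position 3: 'p'
  Position 2: 'g'
  Position 1: 'b'
  Position 0: 'f'
Reversed: jmaobapgbf

jmaobapgbf


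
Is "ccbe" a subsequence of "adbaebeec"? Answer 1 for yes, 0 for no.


Check if "ccbe" is a subsequence of "adbaebeec"
Greedy scan:
  Position 0 ('a'): no match needed
  Position 1 ('d'): no match needed
  Position 2 ('b'): no match needed
  Position 3 ('a'): no match needed
  Position 4 ('e'): no match needed
  Position 5 ('b'): no match needed
  Position 6 ('e'): no match needed
  Position 7 ('e'): no match needed
  Position 8 ('c'): matches sub[0] = 'c'
Only matched 1/4 characters => not a subsequence

0


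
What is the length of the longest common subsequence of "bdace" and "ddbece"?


LCS of "bdace" and "ddbece"
DP table:
           d    d    b    e    c    e
      0    0    0    0    0    0    0
  b   0    0    0    1    1    1    1
  d   0    1    1    1    1    1    1
  a   0    1    1    1    1    1    1
  c   0    1    1    1    1    2    2
  e   0    1    1    1    2    2    3
LCS length = dp[5][6] = 3

3


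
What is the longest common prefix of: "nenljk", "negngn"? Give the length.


Words: nenljk, negngn
  Position 0: all 'n' => match
  Position 1: all 'e' => match
  Position 2: ('n', 'g') => mismatch, stop
LCP = "ne" (length 2)

2


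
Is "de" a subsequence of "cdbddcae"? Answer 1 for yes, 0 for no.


Check if "de" is a subsequence of "cdbddcae"
Greedy scan:
  Position 0 ('c'): no match needed
  Position 1 ('d'): matches sub[0] = 'd'
  Position 2 ('b'): no match needed
  Position 3 ('d'): no match needed
  Position 4 ('d'): no match needed
  Position 5 ('c'): no match needed
  Position 6 ('a'): no match needed
  Position 7 ('e'): matches sub[1] = 'e'
All 2 characters matched => is a subsequence

1


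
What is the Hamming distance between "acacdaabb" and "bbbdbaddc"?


Comparing "acacdaabb" and "bbbdbaddc" position by position:
  Position 0: 'a' vs 'b' => differ
  Position 1: 'c' vs 'b' => differ
  Position 2: 'a' vs 'b' => differ
  Position 3: 'c' vs 'd' => differ
  Position 4: 'd' vs 'b' => differ
  Position 5: 'a' vs 'a' => same
  Position 6: 'a' vs 'd' => differ
  Position 7: 'b' vs 'd' => differ
  Position 8: 'b' vs 'c' => differ
Total differences (Hamming distance): 8

8


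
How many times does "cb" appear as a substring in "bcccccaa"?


Searching for "cb" in "bcccccaa"
Scanning each position:
  Position 0: "bc" => no
  Position 1: "cc" => no
  Position 2: "cc" => no
  Position 3: "cc" => no
  Position 4: "cc" => no
  Position 5: "ca" => no
  Position 6: "aa" => no
Total occurrences: 0

0


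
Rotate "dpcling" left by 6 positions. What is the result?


Input: "dpcling", rotate left by 6
First 6 characters: "dpclin"
Remaining characters: "g"
Concatenate remaining + first: "g" + "dpclin" = "gdpclin"

gdpclin


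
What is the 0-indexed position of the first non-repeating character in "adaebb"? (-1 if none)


Input: adaebb
Character frequencies:
  'a': 2
  'b': 2
  'd': 1
  'e': 1
Scanning left to right for freq == 1:
  Position 0 ('a'): freq=2, skip
  Position 1 ('d'): unique! => answer = 1

1


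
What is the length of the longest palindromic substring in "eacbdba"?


Input: "eacbdba"
Checking substrings for palindromes:
  [3:6] "bdb" (len 3) => palindrome
Longest palindromic substring: "bdb" with length 3

3


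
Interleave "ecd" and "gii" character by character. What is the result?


Interleaving "ecd" and "gii":
  Position 0: 'e' from first, 'g' from second => "eg"
  Position 1: 'c' from first, 'i' from second => "ci"
  Position 2: 'd' from first, 'i' from second => "di"
Result: egcidi

egcidi


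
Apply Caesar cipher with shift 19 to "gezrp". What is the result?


Caesar cipher: shift "gezrp" by 19
  'g' (pos 6) + 19 = pos 25 = 'z'
  'e' (pos 4) + 19 = pos 23 = 'x'
  'z' (pos 25) + 19 = pos 18 = 's'
  'r' (pos 17) + 19 = pos 10 = 'k'
  'p' (pos 15) + 19 = pos 8 = 'i'
Result: zxski

zxski


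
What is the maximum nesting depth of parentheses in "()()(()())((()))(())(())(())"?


Input: "()()(()())((()))(())(())(())"
Tracking depth:
  Position 0 '(': depth becomes 1
  Position 1 ')': depth becomes 0
  Position 2 '(': depth becomes 1
  Position 3 ')': depth becomes 0
  Position 4 '(': depth becomes 1
  Position 5 '(': depth becomes 2
  Position 6 ')': depth becomes 1
  Position 7 '(': depth becomes 2
  Position 8 ')': depth becomes 1
  Position 9 ')': depth becomes 0
  Position 10 '(': depth becomes 1
  Position 11 '(': depth becomes 2
  Position 12 '(': depth becomes 3
  Position 13 ')': depth becomes 2
  Position 14 ')': depth becomes 1
  Position 15 ')': depth becomes 0
  Position 16 '(': depth becomes 1
  Position 17 '(': depth becomes 2
  Position 18 ')': depth becomes 1
  Position 19 ')': depth becomes 0
  Position 20 '(': depth becomes 1
  Position 21 '(': depth becomes 2
  Position 22 ')': depth becomes 1
  Position 23 ')': depth becomes 0
  Position 24 '(': depth becomes 1
  Position 25 '(': depth becomes 2
  Position 26 ')': depth becomes 1
  Position 27 ')': depth becomes 0
Maximum depth reached: 3

3


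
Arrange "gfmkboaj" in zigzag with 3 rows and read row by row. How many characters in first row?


Zigzag "gfmkboaj" into 3 rows:
Placing characters:
  'g' => row 0
  'f' => row 1
  'm' => row 2
  'k' => row 1
  'b' => row 0
  'o' => row 1
  'a' => row 2
  'j' => row 1
Rows:
  Row 0: "gb"
  Row 1: "fkoj"
  Row 2: "ma"
First row length: 2

2


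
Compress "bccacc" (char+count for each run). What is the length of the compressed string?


Input: bccacc
Runs:
  'b' x 1 => "b1"
  'c' x 2 => "c2"
  'a' x 1 => "a1"
  'c' x 2 => "c2"
Compressed: "b1c2a1c2"
Compressed length: 8

8


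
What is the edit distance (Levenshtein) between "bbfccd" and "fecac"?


Computing edit distance: "bbfccd" -> "fecac"
DP table:
           f    e    c    a    c
      0    1    2    3    4    5
  b   1    1    2    3    4    5
  b   2    2    2    3    4    5
  f   3    2    3    3    4    5
  c   4    3    3    3    4    4
  c   5    4    4    3    4    4
  d   6    5    5    4    4    5
Edit distance = dp[6][5] = 5

5


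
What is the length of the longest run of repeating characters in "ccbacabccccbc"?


Input: "ccbacabccccbc"
Scanning for longest run:
  Position 1 ('c'): continues run of 'c', length=2
  Position 2 ('b'): new char, reset run to 1
  Position 3 ('a'): new char, reset run to 1
  Position 4 ('c'): new char, reset run to 1
  Position 5 ('a'): new char, reset run to 1
  Position 6 ('b'): new char, reset run to 1
  Position 7 ('c'): new char, reset run to 1
  Position 8 ('c'): continues run of 'c', length=2
  Position 9 ('c'): continues run of 'c', length=3
  Position 10 ('c'): continues run of 'c', length=4
  Position 11 ('b'): new char, reset run to 1
  Position 12 ('c'): new char, reset run to 1
Longest run: 'c' with length 4

4


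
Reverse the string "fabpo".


Input: fabpo
Reading characters right to left:
  Position 4: 'o'
  Position 3: 'p'
  Position 2: 'b'
  Position 1: 'a'
  Position 0: 'f'
Reversed: opbaf

opbaf


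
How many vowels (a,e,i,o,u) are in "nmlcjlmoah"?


Input: nmlcjlmoah
Checking each character:
  'n' at position 0: consonant
  'm' at position 1: consonant
  'l' at position 2: consonant
  'c' at position 3: consonant
  'j' at position 4: consonant
  'l' at position 5: consonant
  'm' at position 6: consonant
  'o' at position 7: vowel (running total: 1)
  'a' at position 8: vowel (running total: 2)
  'h' at position 9: consonant
Total vowels: 2

2


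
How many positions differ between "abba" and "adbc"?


Comparing "abba" and "adbc" position by position:
  Position 0: 'a' vs 'a' => same
  Position 1: 'b' vs 'd' => DIFFER
  Position 2: 'b' vs 'b' => same
  Position 3: 'a' vs 'c' => DIFFER
Positions that differ: 2

2


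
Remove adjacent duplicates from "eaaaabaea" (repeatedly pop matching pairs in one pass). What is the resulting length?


Input: eaaaabaea
Stack-based adjacent duplicate removal:
  Read 'e': push. Stack: e
  Read 'a': push. Stack: ea
  Read 'a': matches stack top 'a' => pop. Stack: e
  Read 'a': push. Stack: ea
  Read 'a': matches stack top 'a' => pop. Stack: e
  Read 'b': push. Stack: eb
  Read 'a': push. Stack: eba
  Read 'e': push. Stack: ebae
  Read 'a': push. Stack: ebaea
Final stack: "ebaea" (length 5)

5


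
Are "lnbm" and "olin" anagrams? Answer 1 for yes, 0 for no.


Strings: "lnbm", "olin"
Sorted first:  blmn
Sorted second: ilno
Differ at position 0: 'b' vs 'i' => not anagrams

0


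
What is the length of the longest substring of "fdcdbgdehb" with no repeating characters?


Input: "fdcdbgdehb"
Sliding window (track last position of each char):
  Position 0 ('f'): window [0,0] length 1 -- new best
  Position 1 ('d'): window [0,1] length 2 -- new best
  Position 2 ('c'): window [0,2] length 3 -- new best
  Position 3 ('d'): repeat (last at 1), move window start to 2
  Position 3 ('d'): window [2,3] length 2
  Position 4 ('b'): window [2,4] length 3
  Position 5 ('g'): window [2,5] length 4 -- new best
  Position 6 ('d'): repeat (last at 3), move window start to 4
  Position 6 ('d'): window [4,6] length 3
  Position 7 ('e'): window [4,7] length 4
  Position 8 ('h'): window [4,8] length 5 -- new best
  Position 9 ('b'): repeat (last at 4), move window start to 5
  Position 9 ('b'): window [5,9] length 5
Longest substring with no repeats: "bgdeh" with length 5

5
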